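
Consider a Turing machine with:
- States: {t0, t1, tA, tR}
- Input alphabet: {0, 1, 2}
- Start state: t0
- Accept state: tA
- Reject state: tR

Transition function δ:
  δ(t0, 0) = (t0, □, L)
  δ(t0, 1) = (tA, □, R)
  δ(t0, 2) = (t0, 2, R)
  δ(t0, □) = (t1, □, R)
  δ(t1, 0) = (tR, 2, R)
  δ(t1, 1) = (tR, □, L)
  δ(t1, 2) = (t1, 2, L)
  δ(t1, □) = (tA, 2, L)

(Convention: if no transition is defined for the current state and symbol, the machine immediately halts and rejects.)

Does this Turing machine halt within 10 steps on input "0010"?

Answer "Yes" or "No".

Execution trace:
Initial: [t0]0010
Step 1: δ(t0, 0) = (t0, □, L) → [t0]□□010
Step 2: δ(t0, □) = (t1, □, R) → □[t1]□010
Step 3: δ(t1, □) = (tA, 2, L) → [tA]□2010

The machine reaches the accept state tA and halts.
The machine halted after 3 steps (within the 10-step bound).

Answer: Yes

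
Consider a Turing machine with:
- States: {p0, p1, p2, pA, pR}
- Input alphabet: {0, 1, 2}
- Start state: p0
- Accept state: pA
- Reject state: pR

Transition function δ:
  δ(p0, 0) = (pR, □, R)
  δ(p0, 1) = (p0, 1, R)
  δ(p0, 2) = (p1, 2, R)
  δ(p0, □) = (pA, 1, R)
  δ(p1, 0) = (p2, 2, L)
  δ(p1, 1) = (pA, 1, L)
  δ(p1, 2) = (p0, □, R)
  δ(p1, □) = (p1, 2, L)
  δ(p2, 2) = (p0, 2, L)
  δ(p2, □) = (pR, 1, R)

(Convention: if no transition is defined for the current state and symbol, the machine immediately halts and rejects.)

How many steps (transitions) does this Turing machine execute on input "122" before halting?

Execution trace:
Initial: [p0]122
Step 1: δ(p0, 1) = (p0, 1, R) → 1[p0]22
Step 2: δ(p0, 2) = (p1, 2, R) → 12[p1]2
Step 3: δ(p1, 2) = (p0, □, R) → 12□[p0]□
Step 4: δ(p0, □) = (pA, 1, R) → 12□1[pA]□

The machine reaches the accept state pA and halts.

The machine executed 4 steps before halting.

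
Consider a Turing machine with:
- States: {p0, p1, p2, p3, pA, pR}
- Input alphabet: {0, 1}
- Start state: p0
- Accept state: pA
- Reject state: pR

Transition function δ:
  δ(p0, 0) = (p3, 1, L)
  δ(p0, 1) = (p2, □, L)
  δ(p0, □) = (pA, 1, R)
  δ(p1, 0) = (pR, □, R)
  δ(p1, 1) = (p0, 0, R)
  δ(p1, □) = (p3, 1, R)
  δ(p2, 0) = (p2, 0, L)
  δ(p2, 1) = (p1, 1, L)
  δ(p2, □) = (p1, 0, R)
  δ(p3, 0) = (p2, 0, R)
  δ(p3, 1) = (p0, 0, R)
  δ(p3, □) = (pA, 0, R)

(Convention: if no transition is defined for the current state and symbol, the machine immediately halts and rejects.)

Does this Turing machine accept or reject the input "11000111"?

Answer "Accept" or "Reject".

Execution trace:
Initial: [p0]11000111
Step 1: δ(p0, 1) = (p2, □, L) → [p2]□□1000111
Step 2: δ(p2, □) = (p1, 0, R) → 0[p1]□1000111
Step 3: δ(p1, □) = (p3, 1, R) → 01[p3]1000111
Step 4: δ(p3, 1) = (p0, 0, R) → 010[p0]000111
Step 5: δ(p0, 0) = (p3, 1, L) → 01[p3]0100111
Step 6: δ(p3, 0) = (p2, 0, R) → 010[p2]100111
Step 7: δ(p2, 1) = (p1, 1, L) → 01[p1]0100111
Step 8: δ(p1, 0) = (pR, □, R) → 01□[pR]100111

The machine reaches the reject state pR and halts.

Answer: Reject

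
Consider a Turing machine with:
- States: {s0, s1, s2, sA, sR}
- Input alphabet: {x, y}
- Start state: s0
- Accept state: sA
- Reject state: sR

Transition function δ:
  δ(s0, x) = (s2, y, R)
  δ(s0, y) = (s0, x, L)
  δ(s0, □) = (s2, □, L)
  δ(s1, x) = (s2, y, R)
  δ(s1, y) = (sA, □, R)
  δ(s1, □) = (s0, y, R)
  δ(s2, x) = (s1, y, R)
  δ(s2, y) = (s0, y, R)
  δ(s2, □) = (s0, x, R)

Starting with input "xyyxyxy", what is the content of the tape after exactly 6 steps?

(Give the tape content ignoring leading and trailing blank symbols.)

Execution trace:
Initial: [s0]xyyxyxy
Step 1: δ(s0, x) = (s2, y, R) → y[s2]yyxyxy
Step 2: δ(s2, y) = (s0, y, R) → yy[s0]yxyxy
Step 3: δ(s0, y) = (s0, x, L) → y[s0]yxxyxy
Step 4: δ(s0, y) = (s0, x, L) → [s0]yxxxyxy
Step 5: δ(s0, y) = (s0, x, L) → [s0]□xxxxyxy
Step 6: δ(s0, □) = (s2, □, L) → [s2]□□xxxxyxy

After 6 steps, the tape (ignoring leading/trailing blanks) is: xxxxyxy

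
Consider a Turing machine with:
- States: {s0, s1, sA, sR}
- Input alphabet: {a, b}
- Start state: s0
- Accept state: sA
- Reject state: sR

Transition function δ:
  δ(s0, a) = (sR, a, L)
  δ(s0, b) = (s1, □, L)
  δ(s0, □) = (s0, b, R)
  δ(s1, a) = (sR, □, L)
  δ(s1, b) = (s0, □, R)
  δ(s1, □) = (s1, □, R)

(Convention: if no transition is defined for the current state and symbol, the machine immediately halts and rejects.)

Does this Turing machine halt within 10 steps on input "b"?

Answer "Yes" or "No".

Execution trace:
Initial: [s0]b
Step 1: δ(s0, b) = (s1, □, L) → [s1]□□
Step 2: δ(s1, □) = (s1, □, R) → □[s1]□
Step 3: δ(s1, □) = (s1, □, R) → □□[s1]□
Step 4: δ(s1, □) = (s1, □, R) → □□□[s1]□
Step 5: δ(s1, □) = (s1, □, R) → □□□□[s1]□
Step 6: δ(s1, □) = (s1, □, R) → □□□□□[s1]□
Step 7: δ(s1, □) = (s1, □, R) → □□□□□□[s1]□
Step 8: δ(s1, □) = (s1, □, R) → □□□□□□□[s1]□
Step 9: δ(s1, □) = (s1, □, R) → □□□□□□□□[s1]□
Step 10: δ(s1, □) = (s1, □, R) → □□□□□□□□□[s1]□

The machine has not reached a halting state after 10 steps.
The machine did not halt within the 10-step bound.

Answer: No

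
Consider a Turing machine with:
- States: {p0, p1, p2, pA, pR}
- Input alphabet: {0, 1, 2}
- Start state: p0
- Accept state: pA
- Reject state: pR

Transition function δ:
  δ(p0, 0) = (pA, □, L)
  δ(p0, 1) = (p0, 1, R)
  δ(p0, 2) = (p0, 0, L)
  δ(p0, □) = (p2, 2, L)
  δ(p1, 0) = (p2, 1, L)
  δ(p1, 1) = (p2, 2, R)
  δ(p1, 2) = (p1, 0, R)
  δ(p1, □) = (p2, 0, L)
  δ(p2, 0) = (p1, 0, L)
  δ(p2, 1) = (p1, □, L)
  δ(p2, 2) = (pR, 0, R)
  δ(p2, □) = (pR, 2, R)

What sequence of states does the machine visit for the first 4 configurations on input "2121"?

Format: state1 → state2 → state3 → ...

Execution trace:
Initial: [p0]2121
Step 1: δ(p0, 2) = (p0, 0, L) → [p0]□0121
Step 2: δ(p0, □) = (p2, 2, L) → [p2]□20121
Step 3: δ(p2, □) = (pR, 2, R) → 2[pR]20121

The machine reaches the reject state pR and halts.

State sequence: p0 → p0 → p2 → pR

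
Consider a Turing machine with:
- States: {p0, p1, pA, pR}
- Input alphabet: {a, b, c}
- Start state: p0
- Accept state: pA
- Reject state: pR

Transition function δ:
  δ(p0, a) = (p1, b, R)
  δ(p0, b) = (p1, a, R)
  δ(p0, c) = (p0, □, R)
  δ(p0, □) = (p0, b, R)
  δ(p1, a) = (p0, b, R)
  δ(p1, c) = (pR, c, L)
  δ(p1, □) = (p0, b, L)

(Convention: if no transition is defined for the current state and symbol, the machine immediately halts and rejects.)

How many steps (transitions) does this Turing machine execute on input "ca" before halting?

Execution trace:
Initial: [p0]ca
Step 1: δ(p0, c) = (p0, □, R) → □[p0]a
Step 2: δ(p0, a) = (p1, b, R) → □b[p1]□
Step 3: δ(p1, □) = (p0, b, L) → □[p0]bb
Step 4: δ(p0, b) = (p1, a, R) → □a[p1]b

No transition is defined for δ(p1, b). By convention the machine halts and rejects.

The machine executed 4 steps before halting.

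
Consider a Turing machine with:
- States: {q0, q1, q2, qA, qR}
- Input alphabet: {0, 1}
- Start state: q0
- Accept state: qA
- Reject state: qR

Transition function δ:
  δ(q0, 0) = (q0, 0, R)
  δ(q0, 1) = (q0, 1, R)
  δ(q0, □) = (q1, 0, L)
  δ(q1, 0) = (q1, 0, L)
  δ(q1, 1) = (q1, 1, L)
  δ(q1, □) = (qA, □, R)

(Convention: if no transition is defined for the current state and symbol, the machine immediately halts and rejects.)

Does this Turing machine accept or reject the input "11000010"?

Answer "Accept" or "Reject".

Execution trace:
Initial: [q0]11000010
Step 1: δ(q0, 1) = (q0, 1, R) → 1[q0]1000010
Step 2: δ(q0, 1) = (q0, 1, R) → 11[q0]000010
Step 3: δ(q0, 0) = (q0, 0, R) → 110[q0]00010
Step 4: δ(q0, 0) = (q0, 0, R) → 1100[q0]0010
Step 5: δ(q0, 0) = (q0, 0, R) → 11000[q0]010
Step 6: δ(q0, 0) = (q0, 0, R) → 110000[q0]10
Step 7: δ(q0, 1) = (q0, 1, R) → 1100001[q0]0
Step 8: δ(q0, 0) = (q0, 0, R) → 11000010[q0]□
Step 9: δ(q0, □) = (q1, 0, L) → 1100001[q1]00
Step 10: δ(q1, 0) = (q1, 0, L) → 110000[q1]100
Step 11: δ(q1, 1) = (q1, 1, L) → 11000[q1]0100
Step 12: δ(q1, 0) = (q1, 0, L) → 1100[q1]00100
Step 13: δ(q1, 0) = (q1, 0, L) → 110[q1]000100
Step 14: δ(q1, 0) = (q1, 0, L) → 11[q1]0000100
Step 15: δ(q1, 0) = (q1, 0, L) → 1[q1]10000100
Step 16: δ(q1, 1) = (q1, 1, L) → [q1]110000100
Step 17: δ(q1, 1) = (q1, 1, L) → [q1]□110000100
Step 18: δ(q1, □) = (qA, □, R) → □[qA]110000100

The machine reaches the accept state qA and halts.

Answer: Accept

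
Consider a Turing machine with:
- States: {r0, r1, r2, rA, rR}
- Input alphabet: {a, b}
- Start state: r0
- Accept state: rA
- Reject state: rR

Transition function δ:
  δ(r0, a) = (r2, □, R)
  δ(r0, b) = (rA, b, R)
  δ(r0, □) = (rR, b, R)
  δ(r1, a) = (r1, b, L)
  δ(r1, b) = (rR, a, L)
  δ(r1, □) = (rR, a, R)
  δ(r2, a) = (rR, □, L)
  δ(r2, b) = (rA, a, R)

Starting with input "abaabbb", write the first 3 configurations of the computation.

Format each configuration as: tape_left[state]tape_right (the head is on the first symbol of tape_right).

Transitions applied:
Step 1: δ(r0, a) = (r2, □, R)
Step 2: δ(r2, b) = (rA, a, R)

The first 3 configurations are:
[r0]abaabbb ⊢ □[r2]baabbb ⊢ □a[rA]aabbb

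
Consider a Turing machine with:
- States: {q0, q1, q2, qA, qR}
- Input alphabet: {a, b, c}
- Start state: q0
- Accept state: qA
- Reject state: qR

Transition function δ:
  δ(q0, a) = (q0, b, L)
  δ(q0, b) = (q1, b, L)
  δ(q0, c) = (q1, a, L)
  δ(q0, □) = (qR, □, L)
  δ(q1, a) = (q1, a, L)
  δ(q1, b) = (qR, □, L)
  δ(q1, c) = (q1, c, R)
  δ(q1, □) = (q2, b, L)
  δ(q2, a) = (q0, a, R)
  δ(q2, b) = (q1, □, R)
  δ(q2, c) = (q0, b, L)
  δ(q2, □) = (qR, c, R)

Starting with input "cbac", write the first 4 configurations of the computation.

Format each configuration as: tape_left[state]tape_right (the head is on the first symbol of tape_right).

Transitions applied:
Step 1: δ(q0, c) = (q1, a, L)
Step 2: δ(q1, □) = (q2, b, L)
Step 3: δ(q2, □) = (qR, c, R)

The first 4 configurations are:
[q0]cbac ⊢ [q1]□abac ⊢ [q2]□babac ⊢ c[qR]babac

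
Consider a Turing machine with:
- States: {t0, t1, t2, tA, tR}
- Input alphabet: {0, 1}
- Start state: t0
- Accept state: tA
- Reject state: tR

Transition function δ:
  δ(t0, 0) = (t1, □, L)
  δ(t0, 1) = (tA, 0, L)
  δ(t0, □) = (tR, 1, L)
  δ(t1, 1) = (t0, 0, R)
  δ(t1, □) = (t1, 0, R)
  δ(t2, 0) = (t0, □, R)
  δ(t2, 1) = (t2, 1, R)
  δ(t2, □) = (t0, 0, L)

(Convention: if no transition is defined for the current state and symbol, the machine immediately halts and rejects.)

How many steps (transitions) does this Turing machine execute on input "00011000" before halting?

Execution trace:
Initial: [t0]00011000
Step 1: δ(t0, 0) = (t1, □, L) → [t1]□□0011000
Step 2: δ(t1, □) = (t1, 0, R) → 0[t1]□0011000
Step 3: δ(t1, □) = (t1, 0, R) → 00[t1]0011000

No transition is defined for δ(t1, 0). By convention the machine halts and rejects.

The machine executed 3 steps before halting.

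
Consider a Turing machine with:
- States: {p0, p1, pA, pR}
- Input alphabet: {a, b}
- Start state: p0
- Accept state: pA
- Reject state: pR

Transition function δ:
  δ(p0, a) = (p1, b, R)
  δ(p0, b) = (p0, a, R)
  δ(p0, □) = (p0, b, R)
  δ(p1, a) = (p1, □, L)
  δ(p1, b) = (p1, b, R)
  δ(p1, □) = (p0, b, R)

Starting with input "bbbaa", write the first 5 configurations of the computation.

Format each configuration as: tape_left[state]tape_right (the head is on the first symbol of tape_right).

Transitions applied:
Step 1: δ(p0, b) = (p0, a, R)
Step 2: δ(p0, b) = (p0, a, R)
Step 3: δ(p0, b) = (p0, a, R)
Step 4: δ(p0, a) = (p1, b, R)

The first 5 configurations are:
[p0]bbbaa ⊢ a[p0]bbaa ⊢ aa[p0]baa ⊢ aaa[p0]aa ⊢ aaab[p1]a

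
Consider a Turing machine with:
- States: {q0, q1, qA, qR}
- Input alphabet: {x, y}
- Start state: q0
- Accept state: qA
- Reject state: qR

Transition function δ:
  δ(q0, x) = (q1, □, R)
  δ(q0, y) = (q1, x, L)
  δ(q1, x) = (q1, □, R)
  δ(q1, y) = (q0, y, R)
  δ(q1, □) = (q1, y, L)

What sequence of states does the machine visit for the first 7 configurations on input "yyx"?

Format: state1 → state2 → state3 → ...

Execution trace:
Initial: [q0]yyx
Step 1: δ(q0, y) = (q1, x, L) → [q1]□xyx
Step 2: δ(q1, □) = (q1, y, L) → [q1]□yxyx
Step 3: δ(q1, □) = (q1, y, L) → [q1]□yyxyx
Step 4: δ(q1, □) = (q1, y, L) → [q1]□yyyxyx
Step 5: δ(q1, □) = (q1, y, L) → [q1]□yyyyxyx
Step 6: δ(q1, □) = (q1, y, L) → [q1]□yyyyyxyx

State sequence: q0 → q1 → q1 → q1 → q1 → q1 → q1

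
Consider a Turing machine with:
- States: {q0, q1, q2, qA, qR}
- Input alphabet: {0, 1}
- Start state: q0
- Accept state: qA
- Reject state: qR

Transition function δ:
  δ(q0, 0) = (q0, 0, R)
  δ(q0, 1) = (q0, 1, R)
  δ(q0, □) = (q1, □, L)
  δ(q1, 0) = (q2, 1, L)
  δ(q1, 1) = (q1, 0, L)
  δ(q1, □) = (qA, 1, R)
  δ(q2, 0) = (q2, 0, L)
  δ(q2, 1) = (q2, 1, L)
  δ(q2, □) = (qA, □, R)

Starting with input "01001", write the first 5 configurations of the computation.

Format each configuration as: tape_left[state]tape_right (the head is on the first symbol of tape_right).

Transitions applied:
Step 1: δ(q0, 0) = (q0, 0, R)
Step 2: δ(q0, 1) = (q0, 1, R)
Step 3: δ(q0, 0) = (q0, 0, R)
Step 4: δ(q0, 0) = (q0, 0, R)

The first 5 configurations are:
[q0]01001 ⊢ 0[q0]1001 ⊢ 01[q0]001 ⊢ 010[q0]01 ⊢ 0100[q0]1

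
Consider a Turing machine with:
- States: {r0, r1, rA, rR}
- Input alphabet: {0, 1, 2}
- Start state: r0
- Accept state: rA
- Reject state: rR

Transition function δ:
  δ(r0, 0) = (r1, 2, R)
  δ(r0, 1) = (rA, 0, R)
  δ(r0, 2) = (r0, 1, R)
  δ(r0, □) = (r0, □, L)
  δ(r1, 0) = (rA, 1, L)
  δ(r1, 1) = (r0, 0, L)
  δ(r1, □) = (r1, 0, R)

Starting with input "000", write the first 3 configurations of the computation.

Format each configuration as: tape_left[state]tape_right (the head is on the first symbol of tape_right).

Transitions applied:
Step 1: δ(r0, 0) = (r1, 2, R)
Step 2: δ(r1, 0) = (rA, 1, L)

The first 3 configurations are:
[r0]000 ⊢ 2[r1]00 ⊢ [rA]210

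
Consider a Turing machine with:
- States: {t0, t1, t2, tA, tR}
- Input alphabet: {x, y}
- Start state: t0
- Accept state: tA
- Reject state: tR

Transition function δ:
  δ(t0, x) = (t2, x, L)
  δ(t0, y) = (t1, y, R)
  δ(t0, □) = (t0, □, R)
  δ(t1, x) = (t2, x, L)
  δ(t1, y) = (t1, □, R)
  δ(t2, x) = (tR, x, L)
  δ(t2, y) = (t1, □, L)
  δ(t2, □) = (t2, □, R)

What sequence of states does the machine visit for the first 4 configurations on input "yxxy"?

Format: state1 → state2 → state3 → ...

Execution trace:
Initial: [t0]yxxy
Step 1: δ(t0, y) = (t1, y, R) → y[t1]xxy
Step 2: δ(t1, x) = (t2, x, L) → [t2]yxxy
Step 3: δ(t2, y) = (t1, □, L) → [t1]□□xxy

No transition is defined for δ(t1, □). By convention the machine halts and rejects.

State sequence: t0 → t1 → t2 → t1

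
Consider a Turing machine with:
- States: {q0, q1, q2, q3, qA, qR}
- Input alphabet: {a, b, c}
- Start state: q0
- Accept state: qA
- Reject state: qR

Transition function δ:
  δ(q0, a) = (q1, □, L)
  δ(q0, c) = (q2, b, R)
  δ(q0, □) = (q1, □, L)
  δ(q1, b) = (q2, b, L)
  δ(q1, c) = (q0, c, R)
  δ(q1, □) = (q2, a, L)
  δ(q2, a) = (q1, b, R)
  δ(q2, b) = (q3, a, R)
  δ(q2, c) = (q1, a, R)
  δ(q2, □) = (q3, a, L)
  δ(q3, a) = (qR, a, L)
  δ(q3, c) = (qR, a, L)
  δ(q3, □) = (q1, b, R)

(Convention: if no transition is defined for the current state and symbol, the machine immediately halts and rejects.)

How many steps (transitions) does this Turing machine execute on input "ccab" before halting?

Execution trace:
Initial: [q0]ccab
Step 1: δ(q0, c) = (q2, b, R) → b[q2]cab
Step 2: δ(q2, c) = (q1, a, R) → ba[q1]ab

No transition is defined for δ(q1, a). By convention the machine halts and rejects.

The machine executed 2 steps before halting.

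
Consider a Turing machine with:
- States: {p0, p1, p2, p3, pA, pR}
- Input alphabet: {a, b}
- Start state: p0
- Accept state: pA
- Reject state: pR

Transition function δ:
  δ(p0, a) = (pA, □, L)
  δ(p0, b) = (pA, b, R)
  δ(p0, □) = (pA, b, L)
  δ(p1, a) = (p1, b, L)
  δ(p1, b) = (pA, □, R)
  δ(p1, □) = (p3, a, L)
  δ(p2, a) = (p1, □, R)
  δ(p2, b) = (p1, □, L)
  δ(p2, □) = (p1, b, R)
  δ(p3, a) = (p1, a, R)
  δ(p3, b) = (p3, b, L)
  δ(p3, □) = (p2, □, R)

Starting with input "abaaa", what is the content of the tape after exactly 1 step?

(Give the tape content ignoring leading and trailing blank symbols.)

Execution trace:
Initial: [p0]abaaa
Step 1: δ(p0, a) = (pA, □, L) → [pA]□□baaa

The machine reaches the accept state pA and halts.

After 1 step, the tape (ignoring leading/trailing blanks) is: baaa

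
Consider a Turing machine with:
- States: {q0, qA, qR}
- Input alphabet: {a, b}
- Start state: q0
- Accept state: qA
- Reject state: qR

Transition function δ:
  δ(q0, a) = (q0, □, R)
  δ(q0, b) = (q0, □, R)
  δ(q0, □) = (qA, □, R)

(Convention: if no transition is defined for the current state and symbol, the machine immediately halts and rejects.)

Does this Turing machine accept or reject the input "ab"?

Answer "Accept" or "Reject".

Execution trace:
Initial: [q0]ab
Step 1: δ(q0, a) = (q0, □, R) → □[q0]b
Step 2: δ(q0, b) = (q0, □, R) → □□[q0]□
Step 3: δ(q0, □) = (qA, □, R) → □□□[qA]□

The machine reaches the accept state qA and halts.

Answer: Accept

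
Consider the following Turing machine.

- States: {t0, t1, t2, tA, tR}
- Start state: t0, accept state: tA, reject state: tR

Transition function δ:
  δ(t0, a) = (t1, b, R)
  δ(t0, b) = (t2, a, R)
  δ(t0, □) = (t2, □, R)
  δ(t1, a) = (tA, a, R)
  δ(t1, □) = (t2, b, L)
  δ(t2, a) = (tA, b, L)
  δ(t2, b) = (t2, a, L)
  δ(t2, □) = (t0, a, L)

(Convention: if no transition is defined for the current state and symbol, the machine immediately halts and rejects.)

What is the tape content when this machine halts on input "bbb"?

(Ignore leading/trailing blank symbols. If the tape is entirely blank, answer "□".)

Execution trace:
Initial: [t0]bbb
Step 1: δ(t0, b) = (t2, a, R) → a[t2]bb
Step 2: δ(t2, b) = (t2, a, L) → [t2]aab
Step 3: δ(t2, a) = (tA, b, L) → [tA]□bab

The machine reaches the accept state tA and halts.

Final tape (ignoring leading/trailing blanks): bab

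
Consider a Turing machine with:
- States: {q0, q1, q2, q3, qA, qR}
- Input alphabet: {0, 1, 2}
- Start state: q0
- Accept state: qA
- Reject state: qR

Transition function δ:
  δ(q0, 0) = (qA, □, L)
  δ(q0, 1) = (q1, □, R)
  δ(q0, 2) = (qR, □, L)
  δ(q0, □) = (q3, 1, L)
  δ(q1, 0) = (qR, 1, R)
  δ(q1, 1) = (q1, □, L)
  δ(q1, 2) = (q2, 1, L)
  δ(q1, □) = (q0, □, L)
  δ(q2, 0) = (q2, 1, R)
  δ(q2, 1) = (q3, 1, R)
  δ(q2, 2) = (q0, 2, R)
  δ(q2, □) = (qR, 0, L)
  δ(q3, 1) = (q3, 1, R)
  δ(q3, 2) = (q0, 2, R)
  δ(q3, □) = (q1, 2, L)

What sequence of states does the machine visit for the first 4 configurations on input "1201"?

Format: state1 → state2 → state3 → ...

Execution trace:
Initial: [q0]1201
Step 1: δ(q0, 1) = (q1, □, R) → □[q1]201
Step 2: δ(q1, 2) = (q2, 1, L) → [q2]□101
Step 3: δ(q2, □) = (qR, 0, L) → [qR]□0101

The machine reaches the reject state qR and halts.

State sequence: q0 → q1 → q2 → qR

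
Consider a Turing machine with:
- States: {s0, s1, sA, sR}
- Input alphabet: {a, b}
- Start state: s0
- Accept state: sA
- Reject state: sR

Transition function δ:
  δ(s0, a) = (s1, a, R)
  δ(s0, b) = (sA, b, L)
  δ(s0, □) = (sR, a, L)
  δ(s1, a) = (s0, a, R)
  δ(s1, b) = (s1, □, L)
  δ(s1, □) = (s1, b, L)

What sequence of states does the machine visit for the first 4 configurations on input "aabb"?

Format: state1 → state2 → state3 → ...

Execution trace:
Initial: [s0]aabb
Step 1: δ(s0, a) = (s1, a, R) → a[s1]abb
Step 2: δ(s1, a) = (s0, a, R) → aa[s0]bb
Step 3: δ(s0, b) = (sA, b, L) → a[sA]abb

The machine reaches the accept state sA and halts.

State sequence: s0 → s1 → s0 → sA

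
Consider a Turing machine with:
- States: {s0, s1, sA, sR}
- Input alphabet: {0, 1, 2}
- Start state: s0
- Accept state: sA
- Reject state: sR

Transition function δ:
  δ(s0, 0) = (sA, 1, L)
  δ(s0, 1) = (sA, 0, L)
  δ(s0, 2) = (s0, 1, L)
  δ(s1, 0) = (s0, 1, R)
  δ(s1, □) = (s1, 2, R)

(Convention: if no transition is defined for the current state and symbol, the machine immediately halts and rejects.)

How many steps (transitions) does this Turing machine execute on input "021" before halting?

Execution trace:
Initial: [s0]021
Step 1: δ(s0, 0) = (sA, 1, L) → [sA]□121

The machine reaches the accept state sA and halts.

The machine executed 1 step before halting.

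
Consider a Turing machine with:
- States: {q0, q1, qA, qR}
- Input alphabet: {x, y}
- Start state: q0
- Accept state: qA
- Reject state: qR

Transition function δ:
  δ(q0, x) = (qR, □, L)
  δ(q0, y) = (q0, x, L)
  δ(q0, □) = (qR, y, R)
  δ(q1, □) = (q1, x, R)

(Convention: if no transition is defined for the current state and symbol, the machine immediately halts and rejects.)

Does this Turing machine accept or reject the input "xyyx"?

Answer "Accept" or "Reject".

Execution trace:
Initial: [q0]xyyx
Step 1: δ(q0, x) = (qR, □, L) → [qR]□□yyx

The machine reaches the reject state qR and halts.

Answer: Reject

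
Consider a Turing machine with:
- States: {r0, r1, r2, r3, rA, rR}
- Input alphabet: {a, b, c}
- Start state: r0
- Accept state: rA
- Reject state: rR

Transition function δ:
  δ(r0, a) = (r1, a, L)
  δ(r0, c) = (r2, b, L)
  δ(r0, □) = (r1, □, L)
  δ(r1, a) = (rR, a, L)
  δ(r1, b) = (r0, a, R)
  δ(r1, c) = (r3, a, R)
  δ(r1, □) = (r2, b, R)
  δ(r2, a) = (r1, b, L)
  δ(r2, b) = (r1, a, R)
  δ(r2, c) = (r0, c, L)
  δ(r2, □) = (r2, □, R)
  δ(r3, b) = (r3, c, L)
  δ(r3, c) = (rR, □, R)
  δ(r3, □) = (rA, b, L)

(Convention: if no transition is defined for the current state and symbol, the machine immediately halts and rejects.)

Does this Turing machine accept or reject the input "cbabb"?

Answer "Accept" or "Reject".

Execution trace:
Initial: [r0]cbabb
Step 1: δ(r0, c) = (r2, b, L) → [r2]□bbabb
Step 2: δ(r2, □) = (r2, □, R) → □[r2]bbabb
Step 3: δ(r2, b) = (r1, a, R) → □a[r1]babb
Step 4: δ(r1, b) = (r0, a, R) → □aa[r0]abb
Step 5: δ(r0, a) = (r1, a, L) → □a[r1]aabb
Step 6: δ(r1, a) = (rR, a, L) → □[rR]aaabb

The machine reaches the reject state rR and halts.

Answer: Reject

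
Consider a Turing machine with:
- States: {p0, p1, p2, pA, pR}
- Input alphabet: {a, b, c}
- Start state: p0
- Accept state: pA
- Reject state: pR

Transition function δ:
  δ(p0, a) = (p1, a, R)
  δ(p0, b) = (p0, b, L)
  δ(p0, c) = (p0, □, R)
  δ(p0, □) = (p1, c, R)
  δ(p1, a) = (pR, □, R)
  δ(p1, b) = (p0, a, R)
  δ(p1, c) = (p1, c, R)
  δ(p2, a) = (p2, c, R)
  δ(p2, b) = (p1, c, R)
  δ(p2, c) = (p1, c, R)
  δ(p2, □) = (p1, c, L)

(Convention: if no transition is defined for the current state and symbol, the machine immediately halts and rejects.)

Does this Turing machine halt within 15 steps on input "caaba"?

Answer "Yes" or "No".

Execution trace:
Initial: [p0]caaba
Step 1: δ(p0, c) = (p0, □, R) → □[p0]aaba
Step 2: δ(p0, a) = (p1, a, R) → □a[p1]aba
Step 3: δ(p1, a) = (pR, □, R) → □a□[pR]ba

The machine reaches the reject state pR and halts.
The machine halted after 3 steps (within the 15-step bound).

Answer: Yes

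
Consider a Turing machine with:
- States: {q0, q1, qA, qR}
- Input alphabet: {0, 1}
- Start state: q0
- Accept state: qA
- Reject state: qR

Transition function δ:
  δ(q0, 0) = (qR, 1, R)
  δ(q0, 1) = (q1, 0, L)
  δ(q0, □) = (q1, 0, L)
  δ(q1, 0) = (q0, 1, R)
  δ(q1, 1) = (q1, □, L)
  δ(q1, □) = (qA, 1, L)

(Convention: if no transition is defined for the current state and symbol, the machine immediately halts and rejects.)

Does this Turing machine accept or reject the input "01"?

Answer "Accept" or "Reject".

Execution trace:
Initial: [q0]01
Step 1: δ(q0, 0) = (qR, 1, R) → 1[qR]1

The machine reaches the reject state qR and halts.

Answer: Reject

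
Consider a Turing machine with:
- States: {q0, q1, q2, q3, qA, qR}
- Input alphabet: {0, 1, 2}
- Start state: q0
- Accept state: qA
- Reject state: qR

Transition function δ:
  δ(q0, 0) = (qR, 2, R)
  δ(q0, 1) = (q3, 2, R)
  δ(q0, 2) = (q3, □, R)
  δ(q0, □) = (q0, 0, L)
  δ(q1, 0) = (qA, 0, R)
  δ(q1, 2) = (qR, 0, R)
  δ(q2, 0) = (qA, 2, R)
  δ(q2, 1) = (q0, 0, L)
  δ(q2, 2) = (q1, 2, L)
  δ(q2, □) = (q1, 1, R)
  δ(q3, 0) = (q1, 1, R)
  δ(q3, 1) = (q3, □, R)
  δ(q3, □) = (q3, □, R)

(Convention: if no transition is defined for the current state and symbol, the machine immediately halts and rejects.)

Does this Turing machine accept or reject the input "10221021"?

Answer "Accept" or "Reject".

Execution trace:
Initial: [q0]10221021
Step 1: δ(q0, 1) = (q3, 2, R) → 2[q3]0221021
Step 2: δ(q3, 0) = (q1, 1, R) → 21[q1]221021
Step 3: δ(q1, 2) = (qR, 0, R) → 210[qR]21021

The machine reaches the reject state qR and halts.

Answer: Reject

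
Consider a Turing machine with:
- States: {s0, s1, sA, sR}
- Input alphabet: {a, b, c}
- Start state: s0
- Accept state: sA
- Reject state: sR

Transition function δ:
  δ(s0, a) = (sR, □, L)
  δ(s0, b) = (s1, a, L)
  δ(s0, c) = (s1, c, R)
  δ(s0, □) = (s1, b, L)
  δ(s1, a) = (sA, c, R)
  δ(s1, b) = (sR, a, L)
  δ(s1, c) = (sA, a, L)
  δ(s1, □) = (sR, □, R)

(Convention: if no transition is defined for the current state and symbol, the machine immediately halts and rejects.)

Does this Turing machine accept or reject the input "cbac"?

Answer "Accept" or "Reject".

Execution trace:
Initial: [s0]cbac
Step 1: δ(s0, c) = (s1, c, R) → c[s1]bac
Step 2: δ(s1, b) = (sR, a, L) → [sR]caac

The machine reaches the reject state sR and halts.

Answer: Reject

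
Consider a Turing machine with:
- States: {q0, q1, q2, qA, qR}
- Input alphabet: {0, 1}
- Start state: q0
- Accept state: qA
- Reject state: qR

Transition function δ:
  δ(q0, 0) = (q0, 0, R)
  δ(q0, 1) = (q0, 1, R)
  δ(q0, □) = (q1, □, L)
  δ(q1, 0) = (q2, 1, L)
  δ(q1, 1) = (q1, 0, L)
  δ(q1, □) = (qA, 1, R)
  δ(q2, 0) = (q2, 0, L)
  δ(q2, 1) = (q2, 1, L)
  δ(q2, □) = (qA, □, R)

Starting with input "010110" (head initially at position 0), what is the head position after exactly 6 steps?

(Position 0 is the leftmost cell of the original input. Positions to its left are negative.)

Execution trace (head position shown):
Step 0: [q0]010110  (head at position 0)
Step 1: move right → 0[q0]10110  (head at position 1)
Step 2: move right → 01[q0]0110  (head at position 2)
Step 3: move right → 010[q0]110  (head at position 3)
Step 4: move right → 0101[q0]10  (head at position 4)
Step 5: move right → 01011[q0]0  (head at position 5)
Step 6: move right → 010110[q0]□  (head at position 6)

After 6 steps, the head is at position 6.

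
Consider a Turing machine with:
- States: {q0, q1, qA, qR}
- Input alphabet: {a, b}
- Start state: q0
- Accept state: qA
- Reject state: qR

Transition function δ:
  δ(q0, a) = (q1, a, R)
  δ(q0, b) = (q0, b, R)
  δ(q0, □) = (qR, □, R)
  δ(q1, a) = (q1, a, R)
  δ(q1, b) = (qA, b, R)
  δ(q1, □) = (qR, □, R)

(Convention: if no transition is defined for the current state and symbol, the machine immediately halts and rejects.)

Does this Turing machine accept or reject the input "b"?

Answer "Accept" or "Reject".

Execution trace:
Initial: [q0]b
Step 1: δ(q0, b) = (q0, b, R) → b[q0]□
Step 2: δ(q0, □) = (qR, □, R) → b□[qR]□

The machine reaches the reject state qR and halts.

Answer: Reject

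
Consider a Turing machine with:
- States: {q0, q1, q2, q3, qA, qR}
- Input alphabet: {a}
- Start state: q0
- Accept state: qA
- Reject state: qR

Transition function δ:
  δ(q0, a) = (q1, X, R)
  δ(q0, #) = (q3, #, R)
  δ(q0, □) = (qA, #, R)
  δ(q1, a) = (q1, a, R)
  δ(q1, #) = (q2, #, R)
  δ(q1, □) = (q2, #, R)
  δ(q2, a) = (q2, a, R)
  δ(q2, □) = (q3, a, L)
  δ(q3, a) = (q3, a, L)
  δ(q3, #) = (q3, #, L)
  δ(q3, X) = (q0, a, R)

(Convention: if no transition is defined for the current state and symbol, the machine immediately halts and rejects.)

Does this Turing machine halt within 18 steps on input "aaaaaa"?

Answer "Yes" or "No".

Execution trace:
Initial: [q0]aaaaaa
Step 1: δ(q0, a) = (q1, X, R) → X[q1]aaaaa
Step 2: δ(q1, a) = (q1, a, R) → Xa[q1]aaaa
Step 3: δ(q1, a) = (q1, a, R) → Xaa[q1]aaa
Step 4: δ(q1, a) = (q1, a, R) → Xaaa[q1]aa
Step 5: δ(q1, a) = (q1, a, R) → Xaaaa[q1]a
Step 6: δ(q1, a) = (q1, a, R) → Xaaaaa[q1]□
Step 7: δ(q1, □) = (q2, #, R) → Xaaaaa#[q2]□
Step 8: δ(q2, □) = (q3, a, L) → Xaaaaa[q3]#a
Step 9: δ(q3, #) = (q3, #, L) → Xaaaa[q3]a#a
Step 10: δ(q3, a) = (q3, a, L) → Xaaa[q3]aa#a
Step 11: δ(q3, a) = (q3, a, L) → Xaa[q3]aaa#a
Step 12: δ(q3, a) = (q3, a, L) → Xa[q3]aaaa#a
Step 13: δ(q3, a) = (q3, a, L) → X[q3]aaaaa#a
Step 14: δ(q3, a) = (q3, a, L) → [q3]Xaaaaa#a
Step 15: δ(q3, X) = (q0, a, R) → a[q0]aaaaa#a
Step 16: δ(q0, a) = (q1, X, R) → aX[q1]aaaa#a
Step 17: δ(q1, a) = (q1, a, R) → aXa[q1]aaa#a
Step 18: δ(q1, a) = (q1, a, R) → aXaa[q1]aa#a

The machine has not reached a halting state after 18 steps.
The machine did not halt within the 18-step bound.

Answer: No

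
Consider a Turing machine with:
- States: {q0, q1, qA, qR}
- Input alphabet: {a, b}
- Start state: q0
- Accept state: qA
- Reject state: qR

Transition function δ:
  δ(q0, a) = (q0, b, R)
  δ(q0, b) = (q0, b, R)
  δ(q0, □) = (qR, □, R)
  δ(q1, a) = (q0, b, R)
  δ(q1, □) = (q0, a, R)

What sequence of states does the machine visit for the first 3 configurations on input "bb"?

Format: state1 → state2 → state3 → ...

Execution trace:
Initial: [q0]bb
Step 1: δ(q0, b) = (q0, b, R) → b[q0]b
Step 2: δ(q0, b) = (q0, b, R) → bb[q0]□

State sequence: q0 → q0 → q0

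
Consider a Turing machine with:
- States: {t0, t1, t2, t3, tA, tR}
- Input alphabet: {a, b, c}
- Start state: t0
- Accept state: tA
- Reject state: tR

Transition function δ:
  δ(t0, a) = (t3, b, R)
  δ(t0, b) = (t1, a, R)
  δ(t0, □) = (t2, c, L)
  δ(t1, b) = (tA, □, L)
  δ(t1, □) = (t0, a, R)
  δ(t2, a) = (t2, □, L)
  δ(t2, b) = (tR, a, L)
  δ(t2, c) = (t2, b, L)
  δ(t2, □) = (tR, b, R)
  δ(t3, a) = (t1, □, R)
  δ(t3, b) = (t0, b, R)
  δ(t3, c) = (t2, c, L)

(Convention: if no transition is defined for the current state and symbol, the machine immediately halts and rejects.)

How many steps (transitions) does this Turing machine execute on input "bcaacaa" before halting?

Execution trace:
Initial: [t0]bcaacaa
Step 1: δ(t0, b) = (t1, a, R) → a[t1]caacaa

No transition is defined for δ(t1, c). By convention the machine halts and rejects.

The machine executed 1 step before halting.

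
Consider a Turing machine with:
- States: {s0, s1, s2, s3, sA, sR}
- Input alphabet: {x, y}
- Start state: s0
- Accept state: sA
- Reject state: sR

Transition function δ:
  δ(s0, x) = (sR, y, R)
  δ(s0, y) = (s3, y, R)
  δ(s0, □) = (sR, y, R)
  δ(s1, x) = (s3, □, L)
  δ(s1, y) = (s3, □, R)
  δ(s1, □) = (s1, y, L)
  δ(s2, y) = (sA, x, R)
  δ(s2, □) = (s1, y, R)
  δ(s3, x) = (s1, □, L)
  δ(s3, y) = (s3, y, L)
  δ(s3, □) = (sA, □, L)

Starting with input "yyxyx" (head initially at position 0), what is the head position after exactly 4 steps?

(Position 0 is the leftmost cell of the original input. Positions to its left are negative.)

Execution trace (head position shown):
Step 0: [s0]yyxyx  (head at position 0)
Step 1: move right → y[s3]yxyx  (head at position 1)
Step 2: move left → [s3]yyxyx  (head at position 0)
Step 3: move left → [s3]□yyxyx  (head at position -1)
Step 4: move left → [sA]□□yyxyx  (head at position -2)

After 4 steps, the head is at position -2.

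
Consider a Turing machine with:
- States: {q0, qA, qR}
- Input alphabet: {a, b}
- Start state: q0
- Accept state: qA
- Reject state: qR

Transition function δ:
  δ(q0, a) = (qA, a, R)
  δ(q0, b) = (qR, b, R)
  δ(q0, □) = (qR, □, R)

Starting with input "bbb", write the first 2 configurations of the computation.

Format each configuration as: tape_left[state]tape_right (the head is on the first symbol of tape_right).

Transitions applied:
Step 1: δ(q0, b) = (qR, b, R)

The first 2 configurations are:
[q0]bbb ⊢ b[qR]bb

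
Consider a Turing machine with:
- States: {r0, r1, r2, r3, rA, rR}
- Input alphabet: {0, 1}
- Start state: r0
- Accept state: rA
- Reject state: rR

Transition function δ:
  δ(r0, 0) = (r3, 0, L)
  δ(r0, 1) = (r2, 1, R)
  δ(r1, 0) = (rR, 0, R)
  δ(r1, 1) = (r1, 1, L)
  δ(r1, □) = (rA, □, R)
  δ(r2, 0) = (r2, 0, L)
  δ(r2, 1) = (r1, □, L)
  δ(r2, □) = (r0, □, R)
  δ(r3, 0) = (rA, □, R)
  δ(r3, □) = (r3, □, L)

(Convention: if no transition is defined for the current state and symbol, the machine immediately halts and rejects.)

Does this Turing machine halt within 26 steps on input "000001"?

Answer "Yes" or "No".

Execution trace:
Initial: [r0]000001
Step 1: δ(r0, 0) = (r3, 0, L) → [r3]□000001
Step 2: δ(r3, □) = (r3, □, L) → [r3]□□000001
Step 3: δ(r3, □) = (r3, □, L) → [r3]□□□000001
Step 4: δ(r3, □) = (r3, □, L) → [r3]□□□□000001
Step 5: δ(r3, □) = (r3, □, L) → [r3]□□□□□000001
Step 6: δ(r3, □) = (r3, □, L) → [r3]□□□□□□000001
Step 7: δ(r3, □) = (r3, □, L) → [r3]□□□□□□□000001
Step 8: δ(r3, □) = (r3, □, L) → [r3]□□□□□□□□000001
Step 9: δ(r3, □) = (r3, □, L) → [r3]□□□□□□□□□000001
Step 10: δ(r3, □) = (r3, □, L) → [r3]□□□□□□□□□□000001
Step 11: δ(r3, □) = (r3, □, L) → [r3]□□□□□□□□□□□000001
Step 12: δ(r3, □) = (r3, □, L) → [r3]□□□□□□□□□□□□000001
Step 13: δ(r3, □) = (r3, □, L) → [r3]□□□□□□□□□□□□□000001
Step 14: δ(r3, □) = (r3, □, L) → [r3]□□□□□□□□□□□□□□000001
Step 15: δ(r3, □) = (r3, □, L) → [r3]□□□□□□□□□□□□□□□000001
Step 16: δ(r3, □) = (r3, □, L) → [r3]□□□□□□□□□□□□□□□□000001
Step 17: δ(r3, □) = (r3, □, L) → [r3]□□□□□□□□□□□□□□□□□000001
Step 18: δ(r3, □) = (r3, □, L) → [r3]□□□□□□□□□□□□□□□□□□000001
Step 19: δ(r3, □) = (r3, □, L) → [r3]□□□□□□□□□□□□□□□□□□□000001
Step 20: δ(r3, □) = (r3, □, L) → [r3]□□□□□□□□□□□□□□□□□□□□000001
Step 21: δ(r3, □) = (r3, □, L) → [r3]□□□□□□□□□□□□□□□□□□□□□000001
Step 22: δ(r3, □) = (r3, □, L) → [r3]□□□□□□□□□□□□□□□□□□□□□□000001
Step 23: δ(r3, □) = (r3, □, L) → [r3]□□□□□□□□□□□□□□□□□□□□□□□000001
Step 24: δ(r3, □) = (r3, □, L) → [r3]□□□□□□□□□□□□□□□□□□□□□□□□000001
Step 25: δ(r3, □) = (r3, □, L) → [r3]□□□□□□□□□□□□□□□□□□□□□□□□□000001
Step 26: δ(r3, □) = (r3, □, L) → [r3]□□□□□□□□□□□□□□□□□□□□□□□□□□000001

The machine has not reached a halting state after 26 steps.
The machine did not halt within the 26-step bound.

Answer: No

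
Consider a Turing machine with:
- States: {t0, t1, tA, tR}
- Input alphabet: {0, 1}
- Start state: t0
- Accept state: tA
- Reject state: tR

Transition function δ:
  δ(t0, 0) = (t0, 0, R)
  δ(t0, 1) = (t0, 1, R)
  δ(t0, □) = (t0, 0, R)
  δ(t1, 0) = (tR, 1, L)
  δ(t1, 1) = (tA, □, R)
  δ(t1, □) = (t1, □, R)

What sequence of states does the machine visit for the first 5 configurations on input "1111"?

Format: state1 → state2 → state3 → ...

Execution trace:
Initial: [t0]1111
Step 1: δ(t0, 1) = (t0, 1, R) → 1[t0]111
Step 2: δ(t0, 1) = (t0, 1, R) → 11[t0]11
Step 3: δ(t0, 1) = (t0, 1, R) → 111[t0]1
Step 4: δ(t0, 1) = (t0, 1, R) → 1111[t0]□

State sequence: t0 → t0 → t0 → t0 → t0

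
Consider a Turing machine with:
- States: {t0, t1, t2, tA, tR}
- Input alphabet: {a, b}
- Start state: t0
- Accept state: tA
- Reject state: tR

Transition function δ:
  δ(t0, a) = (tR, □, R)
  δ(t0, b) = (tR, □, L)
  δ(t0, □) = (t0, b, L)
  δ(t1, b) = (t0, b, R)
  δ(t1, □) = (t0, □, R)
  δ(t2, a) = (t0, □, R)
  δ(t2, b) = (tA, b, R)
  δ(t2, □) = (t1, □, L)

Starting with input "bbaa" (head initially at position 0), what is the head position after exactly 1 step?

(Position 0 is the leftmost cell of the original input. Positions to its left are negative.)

Execution trace (head position shown):
Step 0: [t0]bbaa  (head at position 0)
Step 1: move left → [tR]□□baa  (head at position -1)

After 1 step, the head is at position -1.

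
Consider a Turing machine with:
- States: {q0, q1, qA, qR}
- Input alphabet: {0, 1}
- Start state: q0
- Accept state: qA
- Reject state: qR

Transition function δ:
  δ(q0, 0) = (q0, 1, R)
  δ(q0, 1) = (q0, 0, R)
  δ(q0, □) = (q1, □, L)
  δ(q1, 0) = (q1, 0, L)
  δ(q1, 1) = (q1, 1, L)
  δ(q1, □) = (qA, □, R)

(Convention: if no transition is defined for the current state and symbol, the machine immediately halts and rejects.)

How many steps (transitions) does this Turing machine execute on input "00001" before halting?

Execution trace:
Initial: [q0]00001
Step 1: δ(q0, 0) = (q0, 1, R) → 1[q0]0001
Step 2: δ(q0, 0) = (q0, 1, R) → 11[q0]001
Step 3: δ(q0, 0) = (q0, 1, R) → 111[q0]01
Step 4: δ(q0, 0) = (q0, 1, R) → 1111[q0]1
Step 5: δ(q0, 1) = (q0, 0, R) → 11110[q0]□
Step 6: δ(q0, □) = (q1, □, L) → 1111[q1]0□
Step 7: δ(q1, 0) = (q1, 0, L) → 111[q1]10□
Step 8: δ(q1, 1) = (q1, 1, L) → 11[q1]110□
Step 9: δ(q1, 1) = (q1, 1, L) → 1[q1]1110□
Step 10: δ(q1, 1) = (q1, 1, L) → [q1]11110□
Step 11: δ(q1, 1) = (q1, 1, L) → [q1]□11110□
Step 12: δ(q1, □) = (qA, □, R) → □[qA]11110□

The machine reaches the accept state qA and halts.

The machine executed 12 steps before halting.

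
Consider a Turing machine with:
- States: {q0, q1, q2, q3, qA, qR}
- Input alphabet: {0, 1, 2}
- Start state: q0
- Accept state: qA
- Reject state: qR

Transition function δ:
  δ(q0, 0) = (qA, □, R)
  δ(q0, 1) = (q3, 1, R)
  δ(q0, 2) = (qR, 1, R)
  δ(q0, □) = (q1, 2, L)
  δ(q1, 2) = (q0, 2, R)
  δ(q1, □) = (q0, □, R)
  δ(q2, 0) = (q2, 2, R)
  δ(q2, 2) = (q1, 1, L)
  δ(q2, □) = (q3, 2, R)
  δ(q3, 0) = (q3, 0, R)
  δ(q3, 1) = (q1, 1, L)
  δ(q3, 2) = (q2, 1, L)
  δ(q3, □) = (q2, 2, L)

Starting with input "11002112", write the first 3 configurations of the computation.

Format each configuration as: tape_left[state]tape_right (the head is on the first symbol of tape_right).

Transitions applied:
Step 1: δ(q0, 1) = (q3, 1, R)
Step 2: δ(q3, 1) = (q1, 1, L)

The first 3 configurations are:
[q0]11002112 ⊢ 1[q3]1002112 ⊢ [q1]11002112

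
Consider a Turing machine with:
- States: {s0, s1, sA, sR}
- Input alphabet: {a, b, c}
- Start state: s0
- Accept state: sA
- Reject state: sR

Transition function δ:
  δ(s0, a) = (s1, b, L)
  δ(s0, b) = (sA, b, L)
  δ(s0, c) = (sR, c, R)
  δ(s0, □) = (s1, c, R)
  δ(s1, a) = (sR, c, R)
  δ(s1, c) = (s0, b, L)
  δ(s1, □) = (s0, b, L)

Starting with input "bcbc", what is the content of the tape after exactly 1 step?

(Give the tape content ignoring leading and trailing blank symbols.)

Execution trace:
Initial: [s0]bcbc
Step 1: δ(s0, b) = (sA, b, L) → [sA]□bcbc

The machine reaches the accept state sA and halts.

After 1 step, the tape (ignoring leading/trailing blanks) is: bcbc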